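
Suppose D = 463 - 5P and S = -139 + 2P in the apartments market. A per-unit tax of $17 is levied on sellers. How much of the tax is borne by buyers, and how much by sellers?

Buyers bear 34/7, sellers bear 85/7

Pre-tax equilibrium: P* = 86, Q* = 33.
Tax on sellers shifts supply to S = -139 + 2(P − 17) = -173 + 2P.
463 - 5P = -173 + 2P gives buyer price Pb = 636/7; sellers receive Ps = 636/7 − 17 = 517/7.
New quantity: Q = 463 − 5(636/7) = 61/7.
Buyer burden = 636/7 − 86 = 34/7; seller burden = 86 − 517/7 = 85/7.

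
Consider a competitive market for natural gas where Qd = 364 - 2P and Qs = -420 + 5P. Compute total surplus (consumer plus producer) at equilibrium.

Equilibrium: 364 - 2P = -420 + 5P gives P* = 112, Q* = 140.
Demand choke price: P = 182; supply starts at P = 84.
CS = ½(182 − 112)(140) = 4900; PS = ½(112 − 84)(140) = 1960.

Total surplus = 6860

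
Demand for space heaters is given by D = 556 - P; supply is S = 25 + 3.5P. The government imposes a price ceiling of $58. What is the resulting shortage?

Equilibrium price would be P* = 118, so the ceiling at 58 binds.
At P = 58: D = 556 − 1(58) = 498, S = 25 + 3.5(58) = 228.
Shortage = 498 − 228 = 270.

Shortage = 270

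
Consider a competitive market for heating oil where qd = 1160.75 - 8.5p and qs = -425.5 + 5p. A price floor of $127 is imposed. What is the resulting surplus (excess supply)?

Equilibrium price would be p* = 117.5, so the floor at 127 binds.
At p = 127: qd = 81.25, qs = 209.5.
Surplus = 209.5 − 81.25 = 128.25.

Surplus = 128.25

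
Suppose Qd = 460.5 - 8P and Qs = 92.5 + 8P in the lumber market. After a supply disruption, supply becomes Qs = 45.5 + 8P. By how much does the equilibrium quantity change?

Original equilibrium: P* = 23, Q* = 276.5.
New equilibrium: 460.5 - 8P = 45.5 + 8P, so 415 = 16P and P' = 25.9375; Q' = 460.5 − 8(25.9375) = 253.
Change in quantity: 253 − 276.5 = -23.5.

ΔQ = -23.5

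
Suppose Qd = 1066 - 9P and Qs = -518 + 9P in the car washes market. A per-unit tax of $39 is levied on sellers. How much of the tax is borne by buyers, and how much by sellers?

Buyers bear $19.5, sellers bear $19.5

Pre-tax equilibrium: P* = 88, Q* = 274.
Tax on sellers shifts supply to Qs = -518 + 9(P − 39) = -869 + 9P.
1066 - 9P = -869 + 9P gives buyer price Pb = 107.5; sellers receive Ps = 107.5 − 39 = 68.5.
New quantity: Q = 1066 − 9(107.5) = 98.5.
Buyer burden = 107.5 − 88 = 19.5; seller burden = 88 − 68.5 = 19.5.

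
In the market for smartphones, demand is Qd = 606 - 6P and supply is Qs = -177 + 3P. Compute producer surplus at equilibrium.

Equilibrium: 606 - 6P = -177 + 3P gives P* = 87, Q* = 84.
Supply starts at P = 59 (where Qs = 0).
PS = ½(87 − 59)(84) = 1176.

Producer surplus = 1176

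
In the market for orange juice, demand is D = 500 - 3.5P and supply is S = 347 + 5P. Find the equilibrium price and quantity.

P* = 18, Q* = 437

Set D = S: 500 - 3.5P = 347 + 5P.
153 = 8.5P, so P* = 18.
Q* = 500 − 3.5(18) = 437.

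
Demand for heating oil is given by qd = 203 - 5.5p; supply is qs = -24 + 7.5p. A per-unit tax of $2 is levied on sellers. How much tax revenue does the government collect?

Tax revenue = 2616/13

Pre-tax equilibrium: p* = 227/13, q* = 2781/26.
Tax on sellers shifts supply to qs = -24 + 7.5(p − 2) = -39 + 7.5p.
203 - 5.5p = -39 + 7.5p gives buyer price pb = 242/13; sellers receive ps = 242/13 − 2 = 216/13.
New quantity: q = 203 − 5.5(242/13) = 1308/13.
Revenue = 2 × 1308/13 = 2616/13.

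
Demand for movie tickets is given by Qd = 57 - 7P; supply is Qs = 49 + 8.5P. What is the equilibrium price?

P* = 16/31

Set Qd = Qs: 57 - 7P = 49 + 8.5P.
8 = 15.5P, so P* = 16/31.
Q* = 57 − 7(16/31) = 1655/31.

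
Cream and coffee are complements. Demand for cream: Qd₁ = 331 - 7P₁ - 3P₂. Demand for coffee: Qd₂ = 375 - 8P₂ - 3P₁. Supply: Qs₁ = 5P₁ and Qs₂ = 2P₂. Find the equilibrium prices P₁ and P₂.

P₁ = 2185/111, P₂ = 1169/37

Market 1: 331 - 7P₁ - 3P₂ = 5P₁ → 12P₁ + 3P₂ = 331.
Market 2: 10P₂ + 3P₁ = 375.
Eliminating P₂: 10×(1) − 3×(2) gives 111P₁ = 2185, so P₁ = 2185/111.
Back-substitute into (2): P₂ = (375 − 3×2185/111) / 10 = 1169/37.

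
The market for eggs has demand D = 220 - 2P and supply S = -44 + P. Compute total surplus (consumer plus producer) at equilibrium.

Equilibrium: 220 - 2P = -44 + P gives P* = 88, Q* = 44.
Demand choke price: P = 110; supply starts at P = 44.
CS = ½(110 − 88)(44) = 484; PS = ½(88 − 44)(44) = 968.

Total surplus = 1452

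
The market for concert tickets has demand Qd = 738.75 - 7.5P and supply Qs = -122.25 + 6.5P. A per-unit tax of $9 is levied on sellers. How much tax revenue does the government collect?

Pre-tax equilibrium: P* = 61.5, Q* = 277.5.
Tax on sellers shifts supply to Qs = -122.25 + 6.5(P − 9) = -180.75 + 6.5P.
738.75 - 7.5P = -180.75 + 6.5P gives buyer price Pb = 1839/28; sellers receive Ps = 1839/28 − 9 = 1587/28.
New quantity: Q = 738.75 − 7.5(1839/28) = 13785/56.
Revenue = 9 × 13785/56 = 124065/56.

Tax revenue = 124065/56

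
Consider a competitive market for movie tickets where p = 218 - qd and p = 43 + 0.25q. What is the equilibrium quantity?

q* = 140

Set the two price expressions equal: 218 - q = 43 + 0.25q.
175 = 1.25q, so q* = 140.
p* = 218 − (1)(140) = 78.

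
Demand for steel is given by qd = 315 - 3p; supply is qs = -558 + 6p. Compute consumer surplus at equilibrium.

Consumer surplus = 96

Equilibrium: 315 - 3p = -558 + 6p gives p* = 97, q* = 24.
Demand choke price (qd = 0): p = 105.
CS = ½(105 − 97)(24) = 96.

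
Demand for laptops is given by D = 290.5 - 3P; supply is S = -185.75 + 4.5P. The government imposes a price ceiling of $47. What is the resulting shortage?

Shortage = 123.75

Equilibrium price would be P* = 63.5, so the ceiling at 47 binds.
At P = 47: D = 290.5 − 3(47) = 149.5, S = -185.75 + 4.5(47) = 25.75.
Shortage = 149.5 − 25.75 = 123.75.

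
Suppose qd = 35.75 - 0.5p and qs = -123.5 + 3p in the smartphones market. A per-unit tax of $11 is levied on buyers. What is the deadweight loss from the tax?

Pre-tax equilibrium: p* = 45.5, q* = 13.
Tax on buyers shifts demand to qd = 35.75 − 0.5(p + 11) = 30.25 - 0.5p.
30.25 - 0.5p = -123.5 + 3p gives seller price ps = 615/14; buyers pay pb = 615/14 + 11 = 769/14.
New quantity: q = 35.75 − 0.5(769/14) = 58/7.
DWL = ½ × 11 × (13 − 58/7) = 363/14.

Deadweight loss = 363/14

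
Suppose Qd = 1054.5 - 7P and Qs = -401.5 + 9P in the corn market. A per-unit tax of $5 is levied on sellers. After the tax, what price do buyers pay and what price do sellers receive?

Pre-tax equilibrium: P* = 91, Q* = 417.5.
Tax on sellers shifts supply to Qs = -401.5 + 9(P − 5) = -446.5 + 9P.
1054.5 - 7P = -446.5 + 9P gives buyer price Pb = 93.8125; sellers receive Ps = 93.8125 − 5 = 88.8125.
New quantity: Q = 1054.5 − 7(93.8125) = 397.8125.

Buyers pay $93.8125, sellers receive $88.8125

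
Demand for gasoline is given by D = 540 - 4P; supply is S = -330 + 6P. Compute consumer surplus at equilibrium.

Consumer surplus = 4608

Equilibrium: 540 - 4P = -330 + 6P gives P* = 87, Q* = 192.
Demand choke price (D = 0): P = 135.
CS = ½(135 − 87)(192) = 4608.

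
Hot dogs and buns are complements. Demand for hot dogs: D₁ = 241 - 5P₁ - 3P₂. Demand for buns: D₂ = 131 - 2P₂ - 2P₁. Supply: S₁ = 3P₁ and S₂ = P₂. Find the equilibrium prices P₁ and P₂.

Market 1: 241 - 5P₁ - 3P₂ = 3P₁ → 8P₁ + 3P₂ = 241.
Market 2: 3P₂ + 2P₁ = 131.
Eliminating P₂: 3×(1) − 3×(2) gives 18P₁ = 330, so P₁ = 55/3.
Back-substitute into (2): P₂ = (131 − 2×55/3) / 3 = 283/9.

P₁ = 55/3, P₂ = 283/9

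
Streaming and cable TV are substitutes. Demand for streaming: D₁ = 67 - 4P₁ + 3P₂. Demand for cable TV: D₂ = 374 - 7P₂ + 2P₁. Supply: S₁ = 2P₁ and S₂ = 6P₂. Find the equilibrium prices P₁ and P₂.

Market 1: 67 - 4P₁ + 3P₂ = 2P₁ → 6P₁ - 3P₂ = 67.
Market 2: 13P₂ - 2P₁ = 374.
Eliminating P₂: 13×(1) + 3×(2) gives 72P₁ = 1993, so P₁ = 1993/72.
Back-substitute into (2): P₂ = (374 + 2×1993/72) / 13 = 1189/36.

P₁ = 1993/72, P₂ = 1189/36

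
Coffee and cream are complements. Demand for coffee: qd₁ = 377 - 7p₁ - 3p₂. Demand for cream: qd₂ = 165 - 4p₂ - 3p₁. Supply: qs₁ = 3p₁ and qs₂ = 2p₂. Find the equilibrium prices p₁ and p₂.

p₁ = 589/17, p₂ = 173/17

Market 1: 377 - 7p₁ - 3p₂ = 3p₁ → 10p₁ + 3p₂ = 377.
Market 2: 6p₂ + 3p₁ = 165.
Eliminating p₂: 6×(1) − 3×(2) gives 51p₁ = 1767, so p₁ = 589/17.
Back-substitute into (2): p₂ = (165 − 3×589/17) / 6 = 173/17.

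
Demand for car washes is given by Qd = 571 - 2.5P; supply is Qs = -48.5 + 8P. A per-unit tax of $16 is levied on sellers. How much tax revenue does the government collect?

Tax revenue = 132056/21

Pre-tax equilibrium: P* = 59, Q* = 423.5.
Tax on sellers shifts supply to Qs = -48.5 + 8(P − 16) = -176.5 + 8P.
571 - 2.5P = -176.5 + 8P gives buyer price Pb = 1495/21; sellers receive Ps = 1495/21 − 16 = 1159/21.
New quantity: Q = 571 − 2.5(1495/21) = 16507/42.
Revenue = 16 × 16507/42 = 132056/21.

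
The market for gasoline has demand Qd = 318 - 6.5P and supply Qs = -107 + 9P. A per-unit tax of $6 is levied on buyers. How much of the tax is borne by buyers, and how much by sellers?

Buyers bear 108/31, sellers bear 78/31

Pre-tax equilibrium: P* = 850/31, Q* = 4333/31.
Tax on buyers shifts demand to Qd = 318 − 6.5(P + 6) = 279 - 6.5P.
279 - 6.5P = -107 + 9P gives seller price Ps = 772/31; buyers pay Pb = 772/31 + 6 = 958/31.
New quantity: Q = 318 − 6.5(958/31) = 3631/31.
Buyer burden = 958/31 − 850/31 = 108/31; seller burden = 850/31 − 772/31 = 78/31.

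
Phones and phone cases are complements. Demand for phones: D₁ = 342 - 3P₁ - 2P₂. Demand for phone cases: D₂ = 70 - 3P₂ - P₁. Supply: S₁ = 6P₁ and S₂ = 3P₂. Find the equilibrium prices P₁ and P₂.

Market 1: 342 - 3P₁ - 2P₂ = 6P₁ → 9P₁ + 2P₂ = 342.
Market 2: 6P₂ + P₁ = 70.
Eliminating P₂: 6×(1) − 2×(2) gives 52P₁ = 1912, so P₁ = 478/13.
Back-substitute into (2): P₂ = (70 − 1×478/13) / 6 = 72/13.

P₁ = 478/13, P₂ = 72/13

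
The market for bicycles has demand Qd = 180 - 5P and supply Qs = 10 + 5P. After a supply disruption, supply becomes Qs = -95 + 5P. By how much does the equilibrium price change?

ΔP = 10.5

Original equilibrium: P* = 17, Q* = 95.
New equilibrium: 180 - 5P = -95 + 5P, so 275 = 10P and P' = 27.5; Q' = 180 − 5(27.5) = 42.5.
Change in price: 27.5 − 17 = 10.5.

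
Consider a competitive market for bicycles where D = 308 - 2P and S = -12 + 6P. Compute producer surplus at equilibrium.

Producer surplus = 4332

Equilibrium: 308 - 2P = -12 + 6P gives P* = 40, Q* = 228.
Supply starts at P = 2 (where S = 0).
PS = ½(40 − 2)(228) = 4332.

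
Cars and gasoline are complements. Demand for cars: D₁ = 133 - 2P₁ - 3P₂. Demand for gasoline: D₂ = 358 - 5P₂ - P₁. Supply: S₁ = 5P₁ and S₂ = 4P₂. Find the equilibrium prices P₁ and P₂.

Market 1: 133 - 2P₁ - 3P₂ = 5P₁ → 7P₁ + 3P₂ = 133.
Market 2: 9P₂ + P₁ = 358.
Eliminating P₂: 9×(1) − 3×(2) gives 60P₁ = 123, so P₁ = 2.05.
Back-substitute into (2): P₂ = (358 − 1×2.05) / 9 = 39.55.

P₁ = 2.05, P₂ = 39.55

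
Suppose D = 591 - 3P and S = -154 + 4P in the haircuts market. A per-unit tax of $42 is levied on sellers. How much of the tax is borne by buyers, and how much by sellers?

Pre-tax equilibrium: P* = 745/7, Q* = 1902/7.
Tax on sellers shifts supply to S = -154 + 4(P − 42) = -322 + 4P.
591 - 3P = -322 + 4P gives buyer price Pb = 913/7; sellers receive Ps = 913/7 − 42 = 619/7.
New quantity: Q = 591 − 3(913/7) = 1398/7.
Buyer burden = 913/7 − 745/7 = 24; seller burden = 745/7 − 619/7 = 18.

Buyers bear $24, sellers bear $18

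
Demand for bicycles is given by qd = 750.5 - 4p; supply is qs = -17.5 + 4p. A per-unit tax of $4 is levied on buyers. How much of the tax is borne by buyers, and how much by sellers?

Buyers bear $2, sellers bear $2

Pre-tax equilibrium: p* = 96, q* = 366.5.
Tax on buyers shifts demand to qd = 750.5 − 4(p + 4) = 734.5 - 4p.
734.5 - 4p = -17.5 + 4p gives seller price ps = 94; buyers pay pb = 94 + 4 = 98.
New quantity: q = 750.5 − 4(98) = 358.5.
Buyer burden = 98 − 96 = 2; seller burden = 96 − 94 = 2.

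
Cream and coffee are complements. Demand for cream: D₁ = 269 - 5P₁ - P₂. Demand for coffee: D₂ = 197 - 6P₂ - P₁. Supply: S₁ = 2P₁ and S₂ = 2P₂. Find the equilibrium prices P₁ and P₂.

Market 1: 269 - 5P₁ - P₂ = 2P₁ → 7P₁ + P₂ = 269.
Market 2: 8P₂ + P₁ = 197.
Eliminating P₂: 8×(1) − 1×(2) gives 55P₁ = 1955, so P₁ = 391/11.
Back-substitute into (2): P₂ = (197 − 1×391/11) / 8 = 222/11.

P₁ = 391/11, P₂ = 222/11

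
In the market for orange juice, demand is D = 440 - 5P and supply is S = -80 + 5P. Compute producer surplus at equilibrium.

Equilibrium: 440 - 5P = -80 + 5P gives P* = 52, Q* = 180.
Supply starts at P = 16 (where S = 0).
PS = ½(52 − 16)(180) = 3240.

Producer surplus = 3240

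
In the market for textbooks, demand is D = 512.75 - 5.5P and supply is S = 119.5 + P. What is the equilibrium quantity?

Set D = S: 512.75 - 5.5P = 119.5 + P.
393.25 = 6.5P, so P* = 60.5.
Q* = 512.75 − 5.5(60.5) = 180.

Q* = 180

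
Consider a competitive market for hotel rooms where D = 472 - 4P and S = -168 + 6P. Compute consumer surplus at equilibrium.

Consumer surplus = 5832

Equilibrium: 472 - 4P = -168 + 6P gives P* = 64, Q* = 216.
Demand choke price (D = 0): P = 118.
CS = ½(118 − 64)(216) = 5832.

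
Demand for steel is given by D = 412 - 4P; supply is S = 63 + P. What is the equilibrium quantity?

Q* = 132.8

Set D = S: 412 - 4P = 63 + P.
349 = 5P, so P* = 69.8.
Q* = 412 − 4(69.8) = 132.8.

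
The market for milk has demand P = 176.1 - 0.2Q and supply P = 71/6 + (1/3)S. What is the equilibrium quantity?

Q* = 308

Set the two price expressions equal: 176.1 - 0.2Q = 71/6 + (1/3)Q.
2464/15 = (8/15)Q, so Q* = 308.
P* = 176.1 − (0.2)(308) = 114.5.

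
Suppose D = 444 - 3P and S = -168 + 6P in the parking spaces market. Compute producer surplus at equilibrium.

Equilibrium: 444 - 3P = -168 + 6P gives P* = 68, Q* = 240.
Supply starts at P = 28 (where S = 0).
PS = ½(68 − 28)(240) = 4800.

Producer surplus = 4800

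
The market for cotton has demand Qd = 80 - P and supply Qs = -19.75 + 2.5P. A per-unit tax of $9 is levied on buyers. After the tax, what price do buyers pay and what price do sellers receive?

Buyers pay 489/14, sellers receive 363/14

Pre-tax equilibrium: P* = 28.5, Q* = 51.5.
Tax on buyers shifts demand to Qd = 80 − 1(P + 9) = 71 - P.
71 - P = -19.75 + 2.5P gives seller price Ps = 363/14; buyers pay Pb = 363/14 + 9 = 489/14.
New quantity: Q = 80 − 1(489/14) = 631/14.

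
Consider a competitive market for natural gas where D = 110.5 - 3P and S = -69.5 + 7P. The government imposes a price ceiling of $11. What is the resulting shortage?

Shortage = 70

Equilibrium price would be P* = 18, so the ceiling at 11 binds.
At P = 11: D = 110.5 − 3(11) = 77.5, S = -69.5 + 7(11) = 7.5.
Shortage = 77.5 − 7.5 = 70.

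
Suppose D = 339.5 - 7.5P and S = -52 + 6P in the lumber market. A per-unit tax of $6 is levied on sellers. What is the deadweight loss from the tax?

Pre-tax equilibrium: P* = 29, Q* = 122.
Tax on sellers shifts supply to S = -52 + 6(P − 6) = -88 + 6P.
339.5 - 7.5P = -88 + 6P gives buyer price Pb = 95/3; sellers receive Ps = 95/3 − 6 = 77/3.
New quantity: Q = 339.5 − 7.5(95/3) = 102.
DWL = ½ × 6 × (122 − 102) = 60.

Deadweight loss = 60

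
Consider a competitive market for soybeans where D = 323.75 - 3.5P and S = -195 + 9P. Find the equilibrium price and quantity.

Set D = S: 323.75 - 3.5P = -195 + 9P.
518.75 = 12.5P, so P* = 41.5.
Q* = 323.75 − 3.5(41.5) = 178.5.

P* = 41.5, Q* = 178.5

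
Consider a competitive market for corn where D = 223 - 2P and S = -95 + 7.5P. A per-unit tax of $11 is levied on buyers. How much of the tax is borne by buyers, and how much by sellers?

Pre-tax equilibrium: P* = 636/19, Q* = 2965/19.
Tax on buyers shifts demand to D = 223 − 2(P + 11) = 201 - 2P.
201 - 2P = -95 + 7.5P gives seller price Ps = 592/19; buyers pay Pb = 592/19 + 11 = 801/19.
New quantity: Q = 223 − 2(801/19) = 2635/19.
Buyer burden = 801/19 − 636/19 = 165/19; seller burden = 636/19 − 592/19 = 44/19.

Buyers bear 165/19, sellers bear 44/19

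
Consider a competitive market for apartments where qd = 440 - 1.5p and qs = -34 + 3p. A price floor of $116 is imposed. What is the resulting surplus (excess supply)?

Equilibrium price would be p* = 316/3, so the floor at 116 binds.
At p = 116: qd = 266, qs = 314.
Surplus = 314 − 266 = 48.

Surplus = 48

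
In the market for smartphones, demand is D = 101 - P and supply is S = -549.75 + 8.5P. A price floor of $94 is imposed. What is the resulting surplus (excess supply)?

Equilibrium price would be P* = 68.5, so the floor at 94 binds.
At P = 94: D = 7, S = 249.25.
Surplus = 249.25 − 7 = 242.25.

Surplus = 242.25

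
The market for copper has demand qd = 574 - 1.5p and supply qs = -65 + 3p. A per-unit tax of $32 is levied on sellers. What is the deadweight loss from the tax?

Pre-tax equilibrium: p* = 142, q* = 361.
Tax on sellers shifts supply to qs = -65 + 3(p − 32) = -161 + 3p.
574 - 1.5p = -161 + 3p gives buyer price pb = 490/3; sellers receive ps = 490/3 − 32 = 394/3.
New quantity: q = 574 − 1.5(490/3) = 329.
DWL = ½ × 32 × (361 − 329) = 512.

Deadweight loss = 512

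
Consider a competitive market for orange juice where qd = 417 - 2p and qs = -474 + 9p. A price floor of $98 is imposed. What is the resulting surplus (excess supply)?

Surplus = 187

Equilibrium price would be p* = 81, so the floor at 98 binds.
At p = 98: qd = 221, qs = 408.
Surplus = 408 − 221 = 187.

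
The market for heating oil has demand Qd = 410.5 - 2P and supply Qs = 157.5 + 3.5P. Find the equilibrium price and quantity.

Set Qd = Qs: 410.5 - 2P = 157.5 + 3.5P.
253 = 5.5P, so P* = 46.
Q* = 410.5 − 2(46) = 318.5.

P* = 46, Q* = 318.5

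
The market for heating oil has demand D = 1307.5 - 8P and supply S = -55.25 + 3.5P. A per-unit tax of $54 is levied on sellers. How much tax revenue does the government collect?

Tax revenue = 283203/23

Pre-tax equilibrium: P* = 118.5, Q* = 359.5.
Tax on sellers shifts supply to S = -55.25 + 3.5(P − 54) = -244.25 + 3.5P.
1307.5 - 8P = -244.25 + 3.5P gives buyer price Pb = 6207/46; sellers receive Ps = 6207/46 − 54 = 3723/46.
New quantity: Q = 1307.5 − 8(6207/46) = 10489/46.
Revenue = 54 × 10489/46 = 283203/23.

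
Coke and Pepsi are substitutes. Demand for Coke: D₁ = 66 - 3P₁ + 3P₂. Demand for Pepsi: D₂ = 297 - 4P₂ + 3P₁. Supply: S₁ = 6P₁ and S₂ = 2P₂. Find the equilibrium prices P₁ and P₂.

P₁ = 28.6, P₂ = 63.8

Market 1: 66 - 3P₁ + 3P₂ = 6P₁ → 9P₁ - 3P₂ = 66.
Market 2: 6P₂ - 3P₁ = 297.
Eliminating P₂: 6×(1) + 3×(2) gives 45P₁ = 1287, so P₁ = 28.6.
Back-substitute into (2): P₂ = (297 + 3×28.6) / 6 = 63.8.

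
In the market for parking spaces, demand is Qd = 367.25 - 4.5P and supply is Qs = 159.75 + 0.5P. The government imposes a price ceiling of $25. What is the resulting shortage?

Shortage = 82.5

Equilibrium price would be P* = 41.5, so the ceiling at 25 binds.
At P = 25: Qd = 367.25 − 4.5(25) = 254.75, Qs = 159.75 + 0.5(25) = 172.25.
Shortage = 254.75 − 172.25 = 82.5.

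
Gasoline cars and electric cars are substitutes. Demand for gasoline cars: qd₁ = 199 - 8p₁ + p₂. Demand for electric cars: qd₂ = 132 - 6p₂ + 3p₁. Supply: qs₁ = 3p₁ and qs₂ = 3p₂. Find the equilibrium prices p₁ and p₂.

Market 1: 199 - 8p₁ + p₂ = 3p₁ → 11p₁ - p₂ = 199.
Market 2: 9p₂ - 3p₁ = 132.
Eliminating p₂: 9×(1) + 1×(2) gives 96p₁ = 1923, so p₁ = 20.03125.
Back-substitute into (2): p₂ = (132 + 3×20.03125) / 9 = 21.34375.

p₁ = 20.03125, p₂ = 21.34375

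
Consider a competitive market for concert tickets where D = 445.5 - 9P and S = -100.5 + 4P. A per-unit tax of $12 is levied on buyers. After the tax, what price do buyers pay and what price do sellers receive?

Pre-tax equilibrium: P* = 42, Q* = 67.5.
Tax on buyers shifts demand to D = 445.5 − 9(P + 12) = 337.5 - 9P.
337.5 - 9P = -100.5 + 4P gives seller price Ps = 438/13; buyers pay Pb = 438/13 + 12 = 594/13.
New quantity: Q = 445.5 − 9(594/13) = 891/26.

Buyers pay 594/13, sellers receive 438/13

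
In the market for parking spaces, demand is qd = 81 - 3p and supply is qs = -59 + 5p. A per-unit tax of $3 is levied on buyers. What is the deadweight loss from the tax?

Pre-tax equilibrium: p* = 17.5, q* = 28.5.
Tax on buyers shifts demand to qd = 81 − 3(p + 3) = 72 - 3p.
72 - 3p = -59 + 5p gives seller price ps = 16.375; buyers pay pb = 16.375 + 3 = 19.375.
New quantity: q = 81 − 3(19.375) = 22.875.
DWL = ½ × 3 × (28.5 − 22.875) = 8.4375.

Deadweight loss = 8.4375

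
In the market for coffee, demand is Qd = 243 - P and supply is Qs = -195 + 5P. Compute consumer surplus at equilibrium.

Consumer surplus = 14450

Equilibrium: 243 - P = -195 + 5P gives P* = 73, Q* = 170.
Demand choke price (Qd = 0): P = 243.
CS = ½(243 − 73)(170) = 14450.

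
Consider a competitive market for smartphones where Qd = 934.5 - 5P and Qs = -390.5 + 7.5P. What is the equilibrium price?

P* = 106

Set Qd = Qs: 934.5 - 5P = -390.5 + 7.5P.
1325 = 12.5P, so P* = 106.
Q* = 934.5 − 5(106) = 404.5.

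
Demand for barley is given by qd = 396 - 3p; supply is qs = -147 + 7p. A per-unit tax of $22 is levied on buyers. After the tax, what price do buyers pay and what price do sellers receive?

Buyers pay $69.7, sellers receive $47.7

Pre-tax equilibrium: p* = 54.3, q* = 233.1.
Tax on buyers shifts demand to qd = 396 − 3(p + 22) = 330 - 3p.
330 - 3p = -147 + 7p gives seller price ps = 47.7; buyers pay pb = 47.7 + 22 = 69.7.
New quantity: q = 396 − 3(69.7) = 186.9.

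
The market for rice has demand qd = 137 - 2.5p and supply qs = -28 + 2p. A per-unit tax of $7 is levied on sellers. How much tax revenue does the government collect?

Tax revenue = 2366/9

Pre-tax equilibrium: p* = 110/3, q* = 136/3.
Tax on sellers shifts supply to qs = -28 + 2(p − 7) = -42 + 2p.
137 - 2.5p = -42 + 2p gives buyer price pb = 358/9; sellers receive ps = 358/9 − 7 = 295/9.
New quantity: q = 137 − 2.5(358/9) = 338/9.
Revenue = 7 × 338/9 = 2366/9.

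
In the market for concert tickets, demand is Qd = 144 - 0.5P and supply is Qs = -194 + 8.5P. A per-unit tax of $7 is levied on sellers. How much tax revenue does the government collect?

Tax revenue = 10241/12

Pre-tax equilibrium: P* = 338/9, Q* = 1127/9.
Tax on sellers shifts supply to Qs = -194 + 8.5(P − 7) = -253.5 + 8.5P.
144 - 0.5P = -253.5 + 8.5P gives buyer price Pb = 265/6; sellers receive Ps = 265/6 − 7 = 223/6.
New quantity: Q = 144 − 0.5(265/6) = 1463/12.
Revenue = 7 × 1463/12 = 10241/12.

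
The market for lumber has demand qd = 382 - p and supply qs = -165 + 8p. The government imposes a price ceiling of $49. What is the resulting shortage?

Equilibrium price would be p* = 547/9, so the ceiling at 49 binds.
At p = 49: qd = 382 − 1(49) = 333, qs = -165 + 8(49) = 227.
Shortage = 333 − 227 = 106.

Shortage = 106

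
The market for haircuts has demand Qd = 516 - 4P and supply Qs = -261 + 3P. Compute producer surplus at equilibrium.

Equilibrium: 516 - 4P = -261 + 3P gives P* = 111, Q* = 72.
Supply starts at P = 87 (where Qs = 0).
PS = ½(111 − 87)(72) = 864.

Producer surplus = 864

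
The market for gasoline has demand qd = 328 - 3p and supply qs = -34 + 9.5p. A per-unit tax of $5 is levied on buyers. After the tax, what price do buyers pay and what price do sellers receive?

Buyers pay $32.76, sellers receive $27.76

Pre-tax equilibrium: p* = 28.96, q* = 241.12.
Tax on buyers shifts demand to qd = 328 − 3(p + 5) = 313 - 3p.
313 - 3p = -34 + 9.5p gives seller price ps = 27.76; buyers pay pb = 27.76 + 5 = 32.76.
New quantity: q = 328 − 3(32.76) = 229.72.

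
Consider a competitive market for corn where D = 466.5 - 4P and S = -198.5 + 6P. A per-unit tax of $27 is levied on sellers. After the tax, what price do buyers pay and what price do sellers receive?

Buyers pay $82.7, sellers receive $55.7

Pre-tax equilibrium: P* = 66.5, Q* = 200.5.
Tax on sellers shifts supply to S = -198.5 + 6(P − 27) = -360.5 + 6P.
466.5 - 4P = -360.5 + 6P gives buyer price Pb = 82.7; sellers receive Ps = 82.7 − 27 = 55.7.
New quantity: Q = 466.5 − 4(82.7) = 135.7.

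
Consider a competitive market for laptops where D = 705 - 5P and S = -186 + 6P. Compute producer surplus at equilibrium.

Equilibrium: 705 - 5P = -186 + 6P gives P* = 81, Q* = 300.
Supply starts at P = 31 (where S = 0).
PS = ½(81 − 31)(300) = 7500.

Producer surplus = 7500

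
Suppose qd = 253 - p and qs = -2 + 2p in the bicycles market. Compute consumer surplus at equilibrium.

Equilibrium: 253 - p = -2 + 2p gives p* = 85, q* = 168.
Demand choke price (qd = 0): p = 253.
CS = ½(253 − 85)(168) = 14112.

Consumer surplus = 14112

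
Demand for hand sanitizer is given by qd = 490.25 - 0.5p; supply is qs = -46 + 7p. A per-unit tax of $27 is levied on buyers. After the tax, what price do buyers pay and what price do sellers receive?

Pre-tax equilibrium: p* = 71.5, q* = 454.5.
Tax on buyers shifts demand to qd = 490.25 − 0.5(p + 27) = 476.75 - 0.5p.
476.75 - 0.5p = -46 + 7p gives seller price ps = 69.7; buyers pay pb = 69.7 + 27 = 96.7.
New quantity: q = 490.25 − 0.5(96.7) = 441.9.

Buyers pay $96.7, sellers receive $69.7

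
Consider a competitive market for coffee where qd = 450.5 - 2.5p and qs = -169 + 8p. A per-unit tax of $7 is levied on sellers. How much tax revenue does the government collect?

Pre-tax equilibrium: p* = 59, q* = 303.
Tax on sellers shifts supply to qs = -169 + 8(p − 7) = -225 + 8p.
450.5 - 2.5p = -225 + 8p gives buyer price pb = 193/3; sellers receive ps = 193/3 − 7 = 172/3.
New quantity: q = 450.5 − 2.5(193/3) = 869/3.
Revenue = 7 × 869/3 = 6083/3.

Tax revenue = 6083/3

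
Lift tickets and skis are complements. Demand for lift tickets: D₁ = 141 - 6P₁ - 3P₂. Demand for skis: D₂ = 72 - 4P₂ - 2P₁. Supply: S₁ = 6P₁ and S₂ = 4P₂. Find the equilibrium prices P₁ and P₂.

P₁ = 152/15, P₂ = 97/15

Market 1: 141 - 6P₁ - 3P₂ = 6P₁ → 12P₁ + 3P₂ = 141.
Market 2: 8P₂ + 2P₁ = 72.
Eliminating P₂: 8×(1) − 3×(2) gives 90P₁ = 912, so P₁ = 152/15.
Back-substitute into (2): P₂ = (72 − 2×152/15) / 8 = 97/15.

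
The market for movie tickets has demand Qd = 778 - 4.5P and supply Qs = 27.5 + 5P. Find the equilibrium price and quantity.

P* = 79, Q* = 422.5

Set Qd = Qs: 778 - 4.5P = 27.5 + 5P.
750.5 = 9.5P, so P* = 79.
Q* = 778 − 4.5(79) = 422.5.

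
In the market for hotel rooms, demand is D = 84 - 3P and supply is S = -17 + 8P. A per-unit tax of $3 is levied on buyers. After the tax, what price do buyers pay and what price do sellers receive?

Pre-tax equilibrium: P* = 101/11, Q* = 621/11.
Tax on buyers shifts demand to D = 84 − 3(P + 3) = 75 - 3P.
75 - 3P = -17 + 8P gives seller price Ps = 92/11; buyers pay Pb = 92/11 + 3 = 125/11.
New quantity: Q = 84 − 3(125/11) = 549/11.

Buyers pay 125/11, sellers receive 92/11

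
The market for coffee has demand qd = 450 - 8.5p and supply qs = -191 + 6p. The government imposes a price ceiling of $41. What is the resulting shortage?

Shortage = 46.5

Equilibrium price would be p* = 1282/29, so the ceiling at 41 binds.
At p = 41: qd = 450 − 8.5(41) = 101.5, qs = -191 + 6(41) = 55.
Shortage = 101.5 − 55 = 46.5.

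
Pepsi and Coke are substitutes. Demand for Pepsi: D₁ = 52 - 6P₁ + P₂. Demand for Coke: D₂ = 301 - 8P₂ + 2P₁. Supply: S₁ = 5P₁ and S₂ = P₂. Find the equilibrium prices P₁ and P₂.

Market 1: 52 - 6P₁ + P₂ = 5P₁ → 11P₁ - P₂ = 52.
Market 2: 9P₂ - 2P₁ = 301.
Eliminating P₂: 9×(1) + 1×(2) gives 97P₁ = 769, so P₁ = 769/97.
Back-substitute into (2): P₂ = (301 + 2×769/97) / 9 = 3415/97.

P₁ = 769/97, P₂ = 3415/97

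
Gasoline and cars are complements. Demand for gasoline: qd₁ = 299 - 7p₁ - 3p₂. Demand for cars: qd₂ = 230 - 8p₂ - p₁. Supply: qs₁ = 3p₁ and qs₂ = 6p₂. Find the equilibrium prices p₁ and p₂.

Market 1: 299 - 7p₁ - 3p₂ = 3p₁ → 10p₁ + 3p₂ = 299.
Market 2: 14p₂ + p₁ = 230.
Eliminating p₂: 14×(1) − 3×(2) gives 137p₁ = 3496, so p₁ = 3496/137.
Back-substitute into (2): p₂ = (230 − 1×3496/137) / 14 = 2001/137.

p₁ = 3496/137, p₂ = 2001/137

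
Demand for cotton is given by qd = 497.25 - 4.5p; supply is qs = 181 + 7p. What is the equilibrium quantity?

Set qd = qs: 497.25 - 4.5p = 181 + 7p.
316.25 = 11.5p, so p* = 27.5.
q* = 497.25 − 4.5(27.5) = 373.5.

q* = 373.5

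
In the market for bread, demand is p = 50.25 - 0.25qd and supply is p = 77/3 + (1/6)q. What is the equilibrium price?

Set the two price expressions equal: 50.25 - 0.25q = 77/3 + (1/6)q.
295/12 = (5/12)q, so q* = 59.
p* = 50.25 − (0.25)(59) = 35.5.

p* = 35.5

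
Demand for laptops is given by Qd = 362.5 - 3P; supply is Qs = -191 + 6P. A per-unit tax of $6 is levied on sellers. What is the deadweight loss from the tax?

Deadweight loss = 36

Pre-tax equilibrium: P* = 61.5, Q* = 178.
Tax on sellers shifts supply to Qs = -191 + 6(P − 6) = -227 + 6P.
362.5 - 3P = -227 + 6P gives buyer price Pb = 65.5; sellers receive Ps = 65.5 − 6 = 59.5.
New quantity: Q = 362.5 − 3(65.5) = 166.
DWL = ½ × 6 × (178 − 166) = 36.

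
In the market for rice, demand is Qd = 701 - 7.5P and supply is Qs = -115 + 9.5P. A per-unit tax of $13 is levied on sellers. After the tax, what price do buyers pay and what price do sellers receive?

Buyers pay 1879/34, sellers receive 1437/34

Pre-tax equilibrium: P* = 48, Q* = 341.
Tax on sellers shifts supply to Qs = -115 + 9.5(P − 13) = -238.5 + 9.5P.
701 - 7.5P = -238.5 + 9.5P gives buyer price Pb = 1879/34; sellers receive Ps = 1879/34 − 13 = 1437/34.
New quantity: Q = 701 − 7.5(1879/34) = 19483/68.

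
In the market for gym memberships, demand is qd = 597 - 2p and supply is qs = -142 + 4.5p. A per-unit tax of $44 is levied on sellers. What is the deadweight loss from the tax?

Pre-tax equilibrium: p* = 1478/13, q* = 4805/13.
Tax on sellers shifts supply to qs = -142 + 4.5(p − 44) = -340 + 4.5p.
597 - 2p = -340 + 4.5p gives buyer price pb = 1874/13; sellers receive ps = 1874/13 − 44 = 1302/13.
New quantity: q = 597 − 2(1874/13) = 4013/13.
DWL = ½ × 44 × (4805/13 − 4013/13) = 17424/13.

Deadweight loss = 17424/13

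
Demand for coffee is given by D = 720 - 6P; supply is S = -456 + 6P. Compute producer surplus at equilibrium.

Producer surplus = 1452

Equilibrium: 720 - 6P = -456 + 6P gives P* = 98, Q* = 132.
Supply starts at P = 76 (where S = 0).
PS = ½(98 − 76)(132) = 1452.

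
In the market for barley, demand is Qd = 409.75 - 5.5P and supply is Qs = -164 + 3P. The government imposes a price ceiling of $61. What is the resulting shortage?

Shortage = 55.25

Equilibrium price would be P* = 67.5, so the ceiling at 61 binds.
At P = 61: Qd = 409.75 − 5.5(61) = 74.25, Qs = -164 + 3(61) = 19.
Shortage = 74.25 − 19 = 55.25.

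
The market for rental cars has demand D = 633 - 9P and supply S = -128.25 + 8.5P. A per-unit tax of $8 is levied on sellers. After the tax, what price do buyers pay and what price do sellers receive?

Buyers pay 3317/70, sellers receive 2757/70

Pre-tax equilibrium: P* = 43.5, Q* = 241.5.
Tax on sellers shifts supply to S = -128.25 + 8.5(P − 8) = -196.25 + 8.5P.
633 - 9P = -196.25 + 8.5P gives buyer price Pb = 3317/70; sellers receive Ps = 3317/70 − 8 = 2757/70.
New quantity: Q = 633 − 9(3317/70) = 14457/70.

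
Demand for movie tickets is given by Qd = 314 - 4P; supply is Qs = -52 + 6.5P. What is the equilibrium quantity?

Set Qd = Qs: 314 - 4P = -52 + 6.5P.
366 = 10.5P, so P* = 244/7.
Q* = 314 − 4(244/7) = 1222/7.

Q* = 1222/7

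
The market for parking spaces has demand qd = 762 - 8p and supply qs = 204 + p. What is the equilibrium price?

Set qd = qs: 762 - 8p = 204 + p.
558 = 9p, so p* = 62.
q* = 762 − 8(62) = 266.

p* = 62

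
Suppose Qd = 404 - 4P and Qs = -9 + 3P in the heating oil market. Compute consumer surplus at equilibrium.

Consumer surplus = 3528

Equilibrium: 404 - 4P = -9 + 3P gives P* = 59, Q* = 168.
Demand choke price (Qd = 0): P = 101.
CS = ½(101 − 59)(168) = 3528.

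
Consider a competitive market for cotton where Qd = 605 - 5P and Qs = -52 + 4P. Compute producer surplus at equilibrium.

Equilibrium: 605 - 5P = -52 + 4P gives P* = 73, Q* = 240.
Supply starts at P = 13 (where Qs = 0).
PS = ½(73 − 13)(240) = 7200.

Producer surplus = 7200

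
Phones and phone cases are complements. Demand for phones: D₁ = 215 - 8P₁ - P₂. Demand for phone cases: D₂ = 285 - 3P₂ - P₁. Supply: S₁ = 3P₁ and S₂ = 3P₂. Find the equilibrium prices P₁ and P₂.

Market 1: 215 - 8P₁ - P₂ = 3P₁ → 11P₁ + P₂ = 215.
Market 2: 6P₂ + P₁ = 285.
Eliminating P₂: 6×(1) − 1×(2) gives 65P₁ = 1005, so P₁ = 201/13.
Back-substitute into (2): P₂ = (285 − 1×201/13) / 6 = 584/13.

P₁ = 201/13, P₂ = 584/13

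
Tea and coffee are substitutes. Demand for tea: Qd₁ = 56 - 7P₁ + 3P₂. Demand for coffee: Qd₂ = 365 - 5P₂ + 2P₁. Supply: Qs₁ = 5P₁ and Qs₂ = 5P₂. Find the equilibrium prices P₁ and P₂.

Market 1: 56 - 7P₁ + 3P₂ = 5P₁ → 12P₁ - 3P₂ = 56.
Market 2: 10P₂ - 2P₁ = 365.
Eliminating P₂: 10×(1) + 3×(2) gives 114P₁ = 1655, so P₁ = 1655/114.
Back-substitute into (2): P₂ = (365 + 2×1655/114) / 10 = 2246/57.

P₁ = 1655/114, P₂ = 2246/57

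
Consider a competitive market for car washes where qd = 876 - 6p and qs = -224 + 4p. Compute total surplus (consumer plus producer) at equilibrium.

Total surplus = 9720

Equilibrium: 876 - 6p = -224 + 4p gives p* = 110, q* = 216.
Demand choke price: p = 146; supply starts at p = 56.
CS = ½(146 − 110)(216) = 3888; PS = ½(110 − 56)(216) = 5832.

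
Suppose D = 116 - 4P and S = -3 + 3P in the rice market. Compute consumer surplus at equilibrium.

Equilibrium: 116 - 4P = -3 + 3P gives P* = 17, Q* = 48.
Demand choke price (D = 0): P = 29.
CS = ½(29 − 17)(48) = 288.

Consumer surplus = 288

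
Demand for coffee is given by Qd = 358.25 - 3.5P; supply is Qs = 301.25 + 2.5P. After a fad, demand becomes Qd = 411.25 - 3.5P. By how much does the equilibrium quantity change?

ΔQ = 265/12

Original equilibrium: P* = 9.5, Q* = 325.
New equilibrium: 411.25 - 3.5P = 301.25 + 2.5P, so 110 = 6P and P' = 55/3; Q' = 411.25 − 3.5(55/3) = 4165/12.
Change in quantity: 4165/12 − 325 = 265/12.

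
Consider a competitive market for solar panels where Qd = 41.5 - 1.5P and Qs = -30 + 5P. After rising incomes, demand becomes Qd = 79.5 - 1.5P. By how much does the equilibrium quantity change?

ΔQ = 380/13

Original equilibrium: P* = 11, Q* = 25.
New equilibrium: 79.5 - 1.5P = -30 + 5P, so 109.5 = 6.5P and P' = 219/13; Q' = 79.5 − 1.5(219/13) = 705/13.
Change in quantity: 705/13 − 25 = 380/13.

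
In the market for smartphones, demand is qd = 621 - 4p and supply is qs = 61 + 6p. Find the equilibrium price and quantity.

Set qd = qs: 621 - 4p = 61 + 6p.
560 = 10p, so p* = 56.
q* = 621 − 4(56) = 397.

p* = 56, q* = 397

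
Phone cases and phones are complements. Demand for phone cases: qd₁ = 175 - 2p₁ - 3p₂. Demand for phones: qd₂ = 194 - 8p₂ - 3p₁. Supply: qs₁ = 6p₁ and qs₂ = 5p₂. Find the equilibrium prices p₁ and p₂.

p₁ = 1693/95, p₂ = 1027/95

Market 1: 175 - 2p₁ - 3p₂ = 6p₁ → 8p₁ + 3p₂ = 175.
Market 2: 13p₂ + 3p₁ = 194.
Eliminating p₂: 13×(1) − 3×(2) gives 95p₁ = 1693, so p₁ = 1693/95.
Back-substitute into (2): p₂ = (194 − 3×1693/95) / 13 = 1027/95.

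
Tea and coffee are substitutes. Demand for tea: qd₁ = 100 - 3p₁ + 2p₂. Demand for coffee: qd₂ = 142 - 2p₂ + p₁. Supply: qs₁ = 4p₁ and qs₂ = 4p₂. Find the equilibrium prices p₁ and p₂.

p₁ = 22.1, p₂ = 27.35

Market 1: 100 - 3p₁ + 2p₂ = 4p₁ → 7p₁ - 2p₂ = 100.
Market 2: 6p₂ - p₁ = 142.
Eliminating p₂: 6×(1) + 2×(2) gives 40p₁ = 884, so p₁ = 22.1.
Back-substitute into (2): p₂ = (142 + 1×22.1) / 6 = 27.35.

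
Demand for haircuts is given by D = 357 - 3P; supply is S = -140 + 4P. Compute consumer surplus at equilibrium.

Consumer surplus = 3456

Equilibrium: 357 - 3P = -140 + 4P gives P* = 71, Q* = 144.
Demand choke price (D = 0): P = 119.
CS = ½(119 − 71)(144) = 3456.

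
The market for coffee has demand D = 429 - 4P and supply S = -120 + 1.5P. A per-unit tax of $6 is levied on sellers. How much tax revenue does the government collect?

Tax revenue = 1530/11

Pre-tax equilibrium: P* = 1098/11, Q* = 327/11.
Tax on sellers shifts supply to S = -120 + 1.5(P − 6) = -129 + 1.5P.
429 - 4P = -129 + 1.5P gives buyer price Pb = 1116/11; sellers receive Ps = 1116/11 − 6 = 1050/11.
New quantity: Q = 429 − 4(1116/11) = 255/11.
Revenue = 6 × 255/11 = 1530/11.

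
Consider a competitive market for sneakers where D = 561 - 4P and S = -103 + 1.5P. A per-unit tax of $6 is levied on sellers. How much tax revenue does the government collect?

Pre-tax equilibrium: P* = 1328/11, Q* = 859/11.
Tax on sellers shifts supply to S = -103 + 1.5(P − 6) = -112 + 1.5P.
561 - 4P = -112 + 1.5P gives buyer price Pb = 1346/11; sellers receive Ps = 1346/11 − 6 = 1280/11.
New quantity: Q = 561 − 4(1346/11) = 787/11.
Revenue = 6 × 787/11 = 4722/11.

Tax revenue = 4722/11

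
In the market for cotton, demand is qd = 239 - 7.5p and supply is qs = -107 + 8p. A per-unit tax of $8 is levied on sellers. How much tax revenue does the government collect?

Tax revenue = 10072/31

Pre-tax equilibrium: p* = 692/31, q* = 2219/31.
Tax on sellers shifts supply to qs = -107 + 8(p − 8) = -171 + 8p.
239 - 7.5p = -171 + 8p gives buyer price pb = 820/31; sellers receive ps = 820/31 − 8 = 572/31.
New quantity: q = 239 − 7.5(820/31) = 1259/31.
Revenue = 8 × 1259/31 = 10072/31.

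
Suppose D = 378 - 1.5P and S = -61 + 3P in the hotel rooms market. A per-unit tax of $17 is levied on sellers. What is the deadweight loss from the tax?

Deadweight loss = 144.5

Pre-tax equilibrium: P* = 878/9, Q* = 695/3.
Tax on sellers shifts supply to S = -61 + 3(P − 17) = -112 + 3P.
378 - 1.5P = -112 + 3P gives buyer price Pb = 980/9; sellers receive Ps = 980/9 − 17 = 827/9.
New quantity: Q = 378 − 1.5(980/9) = 644/3.
DWL = ½ × 17 × (695/3 − 644/3) = 144.5.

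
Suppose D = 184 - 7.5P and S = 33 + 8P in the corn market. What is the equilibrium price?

Set D = S: 184 - 7.5P = 33 + 8P.
151 = 15.5P, so P* = 302/31.
Q* = 184 − 7.5(302/31) = 3439/31.

P* = 302/31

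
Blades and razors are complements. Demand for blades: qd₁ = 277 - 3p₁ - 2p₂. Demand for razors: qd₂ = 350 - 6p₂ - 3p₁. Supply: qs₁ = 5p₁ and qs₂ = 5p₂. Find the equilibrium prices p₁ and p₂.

p₁ = 2347/82, p₂ = 1969/82

Market 1: 277 - 3p₁ - 2p₂ = 5p₁ → 8p₁ + 2p₂ = 277.
Market 2: 11p₂ + 3p₁ = 350.
Eliminating p₂: 11×(1) − 2×(2) gives 82p₁ = 2347, so p₁ = 2347/82.
Back-substitute into (2): p₂ = (350 − 3×2347/82) / 11 = 1969/82.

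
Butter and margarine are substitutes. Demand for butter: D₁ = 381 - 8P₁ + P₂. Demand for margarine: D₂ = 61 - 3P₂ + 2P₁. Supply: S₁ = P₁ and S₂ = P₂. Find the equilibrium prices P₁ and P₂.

Market 1: 381 - 8P₁ + P₂ = P₁ → 9P₁ - P₂ = 381.
Market 2: 4P₂ - 2P₁ = 61.
Eliminating P₂: 4×(1) + 1×(2) gives 34P₁ = 1585, so P₁ = 1585/34.
Back-substitute into (2): P₂ = (61 + 2×1585/34) / 4 = 1311/34.

P₁ = 1585/34, P₂ = 1311/34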